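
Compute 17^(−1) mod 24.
17^(−1) ≡ 17 (mod 24)

Apply the extended Euclidean algorithm to (24, 17), tracking rows (r, s, t) with s·24 + t·17 = r. Each division r_prev = q·r_cur + r_new produces the new row as (previous row) − q·(current row):
  row A: (24, 1, 0)   [1·24 + 0·17 = 24]
  row B: (17, 0, 1)   [0·24 + 1·17 = 17]
  24 = 1·17 + 7   → row C = row A − 1·row B = (7, 1, −1)   [check: 1·24 − 1·17 = 7]
  17 = 2·7 + 3   → row D = row B − 2·row C = (3, −2, 3)   [check: −2·24 + 3·17 = 3]
  7 = 2·3 + 1   → row E = row C − 2·row D = (1, 5, −7)   [check: 5·24 − 7·17 = 1]
  3 = 3·1 + 0   → remainder 0, stop. gcd = 1 (last nonzero row E).
The gcd is 1, so 17 is invertible mod 24. The last nonzero row gives 5·24 − 7·17 = 1, so t = −7. So 17^(−1) ≡ −7 ≡ 17 (mod 24). Verify: 17 · 17 = 289 ≡ 1 (mod 24). ✓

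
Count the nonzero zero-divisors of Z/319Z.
In Z/319Z each nonzero element is either a unit (gcd with 319 is 1) or a zero-divisor (gcd > 1). The number of units is φ(319): factorise 319 = 11 · 29, so φ(319) = (11 − 1) · (29 − 1) = 10 · 28 = 280. The nonzero elements number 319 − 1 = 318. Hence the nonzero zero-divisors number 318 − 280 = 38.

Final answer: Z/319Z has 38 nonzero zero-divisors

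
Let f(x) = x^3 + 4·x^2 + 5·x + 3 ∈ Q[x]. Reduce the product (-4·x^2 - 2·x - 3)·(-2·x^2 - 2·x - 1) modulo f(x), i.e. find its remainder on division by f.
a · b ≡ 54·x^2 + 84·x + 63 (mod f(x))

First multiply in Q[x] without reducing: a · b = 8·x^4 + 12·x^3 + 14·x^2 + 8·x + 3. Now divide by f(x) = x^3 + 4·x^2 + 5·x + 3, eliminating the leading term at each step:
  leading term 8·x^4: subtract (8·x)·f(x) = 8·x^4 + 32·x^3 + 40·x^2 + 24·x, leaving -20·x^3 - 26·x^2 - 16·x + 3
  leading term -20·x^3: subtract (-20)·f(x) = -20·x^3 - 80·x^2 - 100·x - 60, leaving 54·x^2 + 84·x + 63
The degree is now < 3, so this is the remainder. Hence a · b ≡ 54·x^2 + 84·x + 63 in Q[x]/(f).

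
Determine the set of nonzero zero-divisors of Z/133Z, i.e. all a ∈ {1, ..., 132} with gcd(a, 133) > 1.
nonzero zero-divisors of Z/133Z = {7, 14, 19, 21, 28, 35, 38, 42, 49, 56, 57, 63, 70, 76, 77, 84, 91, 95, 98, 105, 112, 114, 119, 126}

An element a ∈ Z/133Z (with a ≠ 0) is a zero-divisor iff gcd(a, 133) > 1 (because a is a unit precisely when gcd(a, n) = 1, and in Z/nZ every nonzero, non-unit element is a zero-divisor). Scan a = 1, ..., 132 and keep those with gcd(a, 133) > 1:
  gcd(7, 133) = 7, gcd(14, 133) = 7, gcd(19, 133) = 19, gcd(21, 133) = 7, gcd(28, 133) = 7, gcd(35, 133) = 7, gcd(38, 133) = 19, gcd(42, 133) = 7, gcd(49, 133) = 7, gcd(56, 133) = 7, gcd(57, 133) = 19, gcd(63, 133) = 7, gcd(70, 133) = 7, gcd(76, 133) = 19, gcd(77, 133) = 7, gcd(84, 133) = 7, gcd(91, 133) = 7, gcd(95, 133) = 19, gcd(98, 133) = 7, gcd(105, 133) = 7, gcd(112, 133) = 7, gcd(114, 133) = 19, gcd(119, 133) = 7, gcd(126, 133) = 7.
All other a ∈ {1, ..., 132} have gcd(a, 133) = 1 and are units. So the nonzero zero-divisors are exactly the 24 values of a appearing in this scan.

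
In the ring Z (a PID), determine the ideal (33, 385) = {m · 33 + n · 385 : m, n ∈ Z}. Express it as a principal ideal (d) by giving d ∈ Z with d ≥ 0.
(33, 385) = (11); d = 11

In the PID Z, (a, b) is generated by gcd(a, b). Compute gcd(385, 33) with the extended Euclidean algorithm, tracking rows (r, s, t) with s·385 + t·33 = r:
  row A: (385, 1, 0)   [1·385 + 0·33 = 385]
  row B: (33, 0, 1)   [0·385 + 1·33 = 33]
  385 = 11·33 + 22   → row C = row A − 11·row B = (22, 1, −11)   [check: 1·385 − 11·33 = 22]
  33 = 1·22 + 11   → row D = row B − 1·row C = (11, −1, 12)   [check: −1·385 + 12·33 = 11]
  22 = 2·11 + 0   → remainder 0, stop. gcd = 11 (last nonzero row D).
So gcd(33, 385) = 11, with Bézout identity −1·385 + 12·33 = 11. Containment (⊇): the Bézout identity exhibits 11 as an element of (33, 385), giving (11) ⊆ (33, 385). Containment (⊆): since 11 | 33 and 11 | 385 (33 = 11·3, 385 = 11·35), every Z-linear combination of 33 and 385 is divisible by 11, so (33, 385) ⊆ (11). Therefore (33, 385) = (11), d = 11.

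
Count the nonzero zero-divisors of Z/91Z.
In Z/91Z each nonzero element is either a unit (gcd with 91 is 1) or a zero-divisor (gcd > 1). The number of units is φ(91): factorise 91 = 7 · 13, so φ(91) = (7 − 1) · (13 − 1) = 6 · 12 = 72. The nonzero elements number 91 − 1 = 90. Hence the nonzero zero-divisors number 90 − 72 = 18.

Final answer: Z/91Z has 18 nonzero zero-divisors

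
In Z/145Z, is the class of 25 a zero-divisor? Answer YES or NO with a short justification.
gcd(25, 145) = 5 > 1, so 25 is not a unit in Z/145Z. In Z/nZ every nonzero non-unit is a zero-divisor: explicitly, take b = 145/gcd = 29 ≠ 0 (mod 145); then 25·29 = 725 = 5·145, i.e. 25·29 ≡ 0 (mod 145). So 25 is a zero-divisor.

Final answer: YES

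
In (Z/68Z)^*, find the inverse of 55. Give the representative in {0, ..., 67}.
Apply the extended Euclidean algorithm to (68, 55), tracking rows (r, s, t) with s·68 + t·55 = r. Each division r_prev = q·r_cur + r_new produces the new row as (previous row) − q·(current row):
  row A: (68, 1, 0)   [1·68 + 0·55 = 68]
  row B: (55, 0, 1)   [0·68 + 1·55 = 55]
  68 = 1·55 + 13   → row C = row A − 1·row B = (13, 1, −1)   [check: 1·68 − 1·55 = 13]
  55 = 4·13 + 3   → row D = row B − 4·row C = (3, −4, 5)   [check: −4·68 + 5·55 = 3]
  13 = 4·3 + 1   → row E = row C − 4·row D = (1, 17, −21)   [check: 17·68 − 21·55 = 1]
  3 = 3·1 + 0   → remainder 0, stop. gcd = 1 (last nonzero row E).
The gcd is 1, so 55 is invertible mod 68. The last nonzero row gives 17·68 − 21·55 = 1, so t = −21. So 55^(−1) ≡ −21 ≡ 47 (mod 68). Verify: 55 · 47 = 2585 ≡ 1 (mod 68). ✓

Final answer: 55^(−1) ≡ 47 (mod 68)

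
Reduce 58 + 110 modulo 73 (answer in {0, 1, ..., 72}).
Reduce the summands first: 110 ≡ 37 (mod 73), so 58 + 110 ≡ 58 + 37 (mod 73). 58 + 37 = 95; 95 = 1·73 + 22, so (58 + 110) mod 73 = 22.

Final answer: 22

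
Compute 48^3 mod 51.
Use repeated squaring. Binary(3) = 11. Walk through the bits of the exponent 3 left-to-right: at each bit after the leading one, square the running value, then multiply by 48 if the bit is 1 (always reducing mod 51):
  bit 1 = 1 (leading): start with 48.
  bit 2 = 1: square 48^2 = 2304 ≡ 9; bit is 1, so multiply 9·48 = 432 ≡ 24 (mod 51).
Final value: 48^3 ≡ 24 (mod 51).

Final answer: 24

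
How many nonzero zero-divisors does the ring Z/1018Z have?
Z/1018Z has 509 nonzero zero-divisors

In Z/1018Z each nonzero element is either a unit (gcd with 1018 is 1) or a zero-divisor (gcd > 1). The number of units is φ(1018): factorise 1018 = 2 · 509, so φ(1018) = (2 − 1) · (509 − 1) = 1 · 508 = 508. The nonzero elements number 1018 − 1 = 1017. Hence the nonzero zero-divisors number 1017 − 508 = 509.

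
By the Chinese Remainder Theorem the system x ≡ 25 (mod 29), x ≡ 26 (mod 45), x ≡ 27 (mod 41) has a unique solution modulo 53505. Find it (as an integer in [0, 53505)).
The moduli 29, 45, 41 are pairwise coprime, so by the CRT there is a unique solution mod 29·45·41 = 53505.
Solve by successive substitution. Start with x ≡ 25 (mod 29).
  Combine with x ≡ 26 (mod 45): write x = 25 + 29·t and require 25 + 29·t ≡ 26 (mod 45), i.e. 29·t ≡ 26 − 25 ≡ 1 (mod 45). Since 29^(−1) ≡ 14 (mod 45), t ≡ 14·1 ≡ 14 (mod 45). So x ≡ 25 + 29·14 = 431 (mod 1305).
  Combine with x ≡ 27 (mod 41): write x = 431 + 1305·t and require 431 + 1305·t ≡ 27 (mod 41), i.e. 1305·t ≡ 27 − 431 ≡ 6 (mod 41). Since 1305^(−1) ≡ 35 (mod 41) (1305 ≡ 34 (mod 41)), t ≡ 35·6 ≡ 5 (mod 41). So x ≡ 431 + 1305·5 = 6956 (mod 53505).
Unique solution in [0, 53505): x = 6956.

Final answer: x ≡ 6956 (mod 53505); the representative in [0, 53505) is 6956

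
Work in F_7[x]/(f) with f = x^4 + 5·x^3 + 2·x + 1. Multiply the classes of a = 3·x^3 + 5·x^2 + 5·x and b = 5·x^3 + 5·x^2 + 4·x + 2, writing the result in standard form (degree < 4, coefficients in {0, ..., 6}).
Multiply as integer polynomials: a · b = 15·x^6 + 40·x^5 + 62·x^4 + 51·x^3 + 30·x^2 + 10·x. Reducing coefficients mod 7: a · b ≡ x^6 + 5·x^5 + 6·x^4 + 2·x^3 + 2·x^2 + 3·x. Now divide by f(x) = x^4 + 5·x^3 + 2·x + 1 in F_7[x], eliminating the leading term at each step:
  leading term x^6: subtract (x^2)·f(x) = x^6 + 5·x^5 + 2·x^3 + x^2, leaving 6·x^4 + x^2 + 3·x (coefficients mod 7)
  leading term 6·x^4: subtract (6)·f(x) = 6·x^4 + 2·x^3 + 5·x + 6, leaving 5·x^3 + x^2 + 5·x + 1 (coefficients mod 7)
The degree is now < 4, so this is the remainder. Hence a · b ≡ 5·x^3 + x^2 + 5·x + 1 in F_7[x]/(f).

Final answer: a · b ≡ 5·x^3 + x^2 + 5·x + 1 (mod f(x))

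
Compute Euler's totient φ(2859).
φ(2859) = 1904

φ is multiplicative, with φ(p^e) = p^e − p^(e−1). Factorise 2859 = 3 · 953. Then
  φ(2859) = (3 − 1) · (953 − 1) = 2 · 952 = 1904.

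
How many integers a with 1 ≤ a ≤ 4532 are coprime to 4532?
The number of a ∈ {1, ..., 4532} with gcd(a, 4532) = 1 is by definition Euler's totient φ(4532). φ is multiplicative, with φ(p^e) = p^e − p^(e−1). Factorise 4532 = 2^2 · 11 · 103. Then
  φ(4532) = (2^2 − 2^1) · (11 − 1) · (103 − 1) = 2 · 10 · 102 = 2040.
So there are 2040 such integers.

Final answer: 2040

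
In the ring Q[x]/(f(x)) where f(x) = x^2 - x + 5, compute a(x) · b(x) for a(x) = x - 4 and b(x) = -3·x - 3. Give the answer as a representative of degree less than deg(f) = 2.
First multiply in Q[x] without reducing: a · b = -3·x^2 + 9·x + 12. Now divide by f(x) = x^2 - x + 5, eliminating the leading term at each step:
  leading term -3·x^2: subtract (-3)·f(x) = -3·x^2 + 3·x - 15, leaving 6·x + 27
The degree is now < 2, so this is the remainder. Hence a · b ≡ 6·x + 27 in Q[x]/(f).

Final answer: a · b ≡ 6·x + 27 (mod f(x))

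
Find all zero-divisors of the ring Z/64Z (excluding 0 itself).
An element a ∈ Z/64Z (with a ≠ 0) is a zero-divisor iff gcd(a, 64) > 1 (because a is a unit precisely when gcd(a, n) = 1, and in Z/nZ every nonzero, non-unit element is a zero-divisor). Scan a = 1, ..., 63 and keep those with gcd(a, 64) > 1:
  gcd(2, 64) = 2, gcd(4, 64) = 4, gcd(6, 64) = 2, gcd(8, 64) = 8, gcd(10, 64) = 2, gcd(12, 64) = 4, gcd(14, 64) = 2, gcd(16, 64) = 16, gcd(18, 64) = 2, gcd(20, 64) = 4, gcd(22, 64) = 2, gcd(24, 64) = 8, gcd(26, 64) = 2, gcd(28, 64) = 4, gcd(30, 64) = 2, gcd(32, 64) = 32, gcd(34, 64) = 2, gcd(36, 64) = 4, gcd(38, 64) = 2, gcd(40, 64) = 8, gcd(42, 64) = 2, gcd(44, 64) = 4, gcd(46, 64) = 2, gcd(48, 64) = 16, gcd(50, 64) = 2, gcd(52, 64) = 4, gcd(54, 64) = 2, gcd(56, 64) = 8, gcd(58, 64) = 2, gcd(60, 64) = 4, gcd(62, 64) = 2.
All other a ∈ {1, ..., 63} have gcd(a, 64) = 1 and are units. So the nonzero zero-divisors are exactly the 31 values of a appearing in this scan.

Final answer: nonzero zero-divisors of Z/64Z = {2, 4, 6, 8, 10, 12, 14, 16, 18, 20, 22, 24, 26, 28, 30, 32, 34, 36, 38, 40, 42, 44, 46, 48, 50, 52, 54, 56, 58, 60, 62}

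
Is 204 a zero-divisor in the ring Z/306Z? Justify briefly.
YES

gcd(204, 306) = 102 > 1, so 204 is not a unit in Z/306Z. In Z/nZ every nonzero non-unit is a zero-divisor: explicitly, take b = 306/gcd = 3 ≠ 0 (mod 306); then 204·3 = 612 = 2·306, i.e. 204·3 ≡ 0 (mod 306). So 204 is a zero-divisor.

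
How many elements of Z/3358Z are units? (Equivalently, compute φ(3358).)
Z/3358Z has φ(3358) = 1584 units

An element a ∈ Z/3358Z is a unit iff gcd(a, 3358) = 1, so the number of units is φ(3358). φ is multiplicative, with φ(p^e) = p^e − p^(e−1). Factorise 3358 = 2 · 23 · 73. Then
  φ(3358) = (2 − 1) · (23 − 1) · (73 − 1) = 1 · 22 · 72 = 1584.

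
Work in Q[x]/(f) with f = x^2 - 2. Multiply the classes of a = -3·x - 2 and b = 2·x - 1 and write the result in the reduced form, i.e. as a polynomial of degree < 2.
First multiply in Q[x] without reducing: a · b = -6·x^2 - x + 2. Now divide by f(x) = x^2 - 2, eliminating the leading term at each step:
  leading term -6·x^2: subtract (-6)·f(x) = 12 - 6·x^2, leaving -x - 10
The degree is now < 2, so this is the remainder. Hence a · b ≡ -x - 10 in Q[x]/(f).

Final answer: a · b ≡ -x - 10 (mod f(x))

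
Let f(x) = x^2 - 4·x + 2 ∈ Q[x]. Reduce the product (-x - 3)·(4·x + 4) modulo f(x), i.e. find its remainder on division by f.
a · b ≡ -32·x - 4 (mod f(x))

First multiply in Q[x] without reducing: a · b = -4·x^2 - 16·x - 12. Now divide by f(x) = x^2 - 4·x + 2, eliminating the leading term at each step:
  leading term -4·x^2: subtract (-4)·f(x) = -4·x^2 + 16·x - 8, leaving -32·x - 4
The degree is now < 2, so this is the remainder. Hence a · b ≡ -32·x - 4 in Q[x]/(f).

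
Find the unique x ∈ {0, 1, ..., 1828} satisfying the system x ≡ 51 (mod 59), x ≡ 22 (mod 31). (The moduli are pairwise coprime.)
x ≡ 1231 (mod 1829); the representative in [0, 1829) is 1231

The moduli 59, 31 are pairwise coprime, so by the CRT there is a unique solution mod 59·31 = 1829.
Solve by successive substitution. Start with x ≡ 51 (mod 59).
  Combine with x ≡ 22 (mod 31): write x = 51 + 59·t and require 51 + 59·t ≡ 22 (mod 31), i.e. 59·t ≡ 22 − 51 ≡ 2 (mod 31). Since 59^(−1) ≡ 10 (mod 31) (59 ≡ 28 (mod 31)), t ≡ 10·2 ≡ 20 (mod 31). So x ≡ 51 + 59·20 = 1231 (mod 1829).
Unique solution in [0, 1829): x = 1231.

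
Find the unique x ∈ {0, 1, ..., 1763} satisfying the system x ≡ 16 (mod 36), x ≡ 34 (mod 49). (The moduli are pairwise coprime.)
The moduli 36, 49 are pairwise coprime, so by the CRT there is a unique solution mod 36·49 = 1764.
Solve by successive substitution. Start with x ≡ 16 (mod 36).
  Combine with x ≡ 34 (mod 49): write x = 16 + 36·t and require 16 + 36·t ≡ 34 (mod 49), i.e. 36·t ≡ 34 − 16 ≡ 18 (mod 49). Since 36^(−1) ≡ 15 (mod 49), t ≡ 15·18 ≡ 25 (mod 49). So x ≡ 16 + 36·25 = 916 (mod 1764).
Unique solution in [0, 1764): x = 916.

Final answer: x ≡ 916 (mod 1764); the representative in [0, 1764) is 916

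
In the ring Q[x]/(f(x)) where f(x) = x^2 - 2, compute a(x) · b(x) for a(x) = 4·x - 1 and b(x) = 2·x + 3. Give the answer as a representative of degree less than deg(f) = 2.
First multiply in Q[x] without reducing: a · b = 8·x^2 + 10·x - 3. Now divide by f(x) = x^2 - 2, eliminating the leading term at each step:
  leading term 8·x^2: subtract (8)·f(x) = 8·x^2 - 16, leaving 10·x + 13
The degree is now < 2, so this is the remainder. Hence a · b ≡ 10·x + 13 in Q[x]/(f).

Final answer: a · b ≡ 10·x + 13 (mod f(x))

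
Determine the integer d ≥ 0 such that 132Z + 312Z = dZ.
In the PID Z, (a, b) is generated by gcd(a, b). Compute gcd(312, 132) with the extended Euclidean algorithm, tracking rows (r, s, t) with s·312 + t·132 = r:
  row A: (312, 1, 0)   [1·312 + 0·132 = 312]
  row B: (132, 0, 1)   [0·312 + 1·132 = 132]
  312 = 2·132 + 48   → row C = row A − 2·row B = (48, 1, −2)   [check: 1·312 − 2·132 = 48]
  132 = 2·48 + 36   → row D = row B − 2·row C = (36, −2, 5)   [check: −2·312 + 5·132 = 36]
  48 = 1·36 + 12   → row E = row C − 1·row D = (12, 3, −7)   [check: 3·312 − 7·132 = 12]
  36 = 3·12 + 0   → remainder 0, stop. gcd = 12 (last nonzero row E).
So gcd(132, 312) = 12, with Bézout identity 3·312 − 7·132 = 12. Containment (⊇): the Bézout identity exhibits 12 as an element of (132, 312), giving (12) ⊆ (132, 312). Containment (⊆): since 12 | 132 and 12 | 312 (132 = 12·11, 312 = 12·26), every Z-linear combination of 132 and 312 is divisible by 12, so (132, 312) ⊆ (12). Therefore (132, 312) = (12), d = 12.

Final answer: (132, 312) = (12); d = 12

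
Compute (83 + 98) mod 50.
Reduce the summands first: 83 ≡ 33, 98 ≡ 48 (mod 50), so 83 + 98 ≡ 33 + 48 (mod 50). 33 + 48 = 81; 81 = 1·50 + 31, so (83 + 98) mod 50 = 31.

Final answer: 31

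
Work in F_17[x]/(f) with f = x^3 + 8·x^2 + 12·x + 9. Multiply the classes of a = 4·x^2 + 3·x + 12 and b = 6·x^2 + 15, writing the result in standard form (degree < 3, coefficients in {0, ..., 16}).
a · b ≡ 12·x^2 + 13·x + 12 (mod f(x))

Multiply as integer polynomials: a · b = 24·x^4 + 18·x^3 + 132·x^2 + 45·x + 180. Reducing coefficients mod 17: a · b ≡ 7·x^4 + x^3 + 13·x^2 + 11·x + 10. Now divide by f(x) = x^3 + 8·x^2 + 12·x + 9 in F_17[x], eliminating the leading term at each step:
  leading term 7·x^4: subtract (7·x)·f(x) = 7·x^4 + 5·x^3 + 16·x^2 + 12·x, leaving 13·x^3 + 14·x^2 + 16·x + 10 (coefficients mod 17)
  leading term 13·x^3: subtract (13)·f(x) = 13·x^3 + 2·x^2 + 3·x + 15, leaving 12·x^2 + 13·x + 12 (coefficients mod 17)
The degree is now < 3, so this is the remainder. Hence a · b ≡ 12·x^2 + 13·x + 12 in F_17[x]/(f).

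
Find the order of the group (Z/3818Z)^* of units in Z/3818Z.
(Z/3818Z)^* consists of the classes a with gcd(a, 3818) = 1, so its order is φ(3818). φ is multiplicative, with φ(p^e) = p^e − p^(e−1). Factorise 3818 = 2 · 23 · 83. Then
  φ(3818) = (2 − 1) · (23 − 1) · (83 − 1) = 1 · 22 · 82 = 1804.
Thus |(Z/3818Z)^*| = 1804.

Final answer: |(Z/3818Z)^*| = 1804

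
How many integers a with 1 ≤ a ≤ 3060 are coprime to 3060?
The number of a ∈ {1, ..., 3060} with gcd(a, 3060) = 1 is by definition Euler's totient φ(3060). φ is multiplicative, with φ(p^e) = p^e − p^(e−1). Factorise 3060 = 2^2 · 3^2 · 5 · 17. Then
  φ(3060) = (2^2 − 2^1) · (3^2 − 3^1) · (5 − 1) · (17 − 1) = 2 · 6 · 4 · 16 = 768.
So there are 768 such integers.

Final answer: 768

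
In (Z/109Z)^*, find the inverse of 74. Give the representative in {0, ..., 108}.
Apply the extended Euclidean algorithm to (109, 74), tracking rows (r, s, t) with s·109 + t·74 = r. Each division r_prev = q·r_cur + r_new produces the new row as (previous row) − q·(current row):
  row A: (109, 1, 0)   [1·109 + 0·74 = 109]
  row B: (74, 0, 1)   [0·109 + 1·74 = 74]
  109 = 1·74 + 35   → row C = row A − 1·row B = (35, 1, −1)   [check: 1·109 − 1·74 = 35]
  74 = 2·35 + 4   → row D = row B − 2·row C = (4, −2, 3)   [check: −2·109 + 3·74 = 4]
  35 = 8·4 + 3   → row E = row C − 8·row D = (3, 17, −25)   [check: 17·109 − 25·74 = 3]
  4 = 1·3 + 1   → row F = row D − 1·row E = (1, −19, 28)   [check: −19·109 + 28·74 = 1]
  3 = 3·1 + 0   → remainder 0, stop. gcd = 1 (last nonzero row F).
The gcd is 1, so 74 is invertible mod 109. The last nonzero row gives −19·109 + 28·74 = 1, so t = 28. So 74^(−1) ≡ 28 (mod 109). Verify: 74 · 28 = 2072 ≡ 1 (mod 109). ✓

Final answer: 74^(−1) ≡ 28 (mod 109)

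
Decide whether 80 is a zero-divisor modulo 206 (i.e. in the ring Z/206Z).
gcd(80, 206) = 2 > 1, so 80 is not a unit in Z/206Z. In Z/nZ every nonzero non-unit is a zero-divisor: explicitly, take b = 206/gcd = 103 ≠ 0 (mod 206); then 80·103 = 8240 = 40·206, i.e. 80·103 ≡ 0 (mod 206). So 80 is a zero-divisor.

Final answer: YES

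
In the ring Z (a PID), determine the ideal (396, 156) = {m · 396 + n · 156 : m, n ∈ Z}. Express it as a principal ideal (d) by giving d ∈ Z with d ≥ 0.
In the PID Z, (a, b) is generated by gcd(a, b). Compute gcd(396, 156) with the extended Euclidean algorithm, tracking rows (r, s, t) with s·396 + t·156 = r:
  row A: (396, 1, 0)   [1·396 + 0·156 = 396]
  row B: (156, 0, 1)   [0·396 + 1·156 = 156]
  396 = 2·156 + 84   → row C = row A − 2·row B = (84, 1, −2)   [check: 1·396 − 2·156 = 84]
  156 = 1·84 + 72   → row D = row B − 1·row C = (72, −1, 3)   [check: −1·396 + 3·156 = 72]
  84 = 1·72 + 12   → row E = row C − 1·row D = (12, 2, −5)   [check: 2·396 − 5·156 = 12]
  72 = 6·12 + 0   → remainder 0, stop. gcd = 12 (last nonzero row E).
So gcd(396, 156) = 12, with Bézout identity 2·396 − 5·156 = 12. Containment (⊇): the Bézout identity exhibits 12 as an element of (396, 156), giving (12) ⊆ (396, 156). Containment (⊆): since 12 | 396 and 12 | 156 (396 = 12·33, 156 = 12·13), every Z-linear combination of 396 and 156 is divisible by 12, so (396, 156) ⊆ (12). Therefore (396, 156) = (12), d = 12.

Final answer: (396, 156) = (12); d = 12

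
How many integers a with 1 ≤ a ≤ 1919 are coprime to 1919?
1800

The number of a ∈ {1, ..., 1919} with gcd(a, 1919) = 1 is by definition Euler's totient φ(1919). φ is multiplicative, with φ(p^e) = p^e − p^(e−1). Factorise 1919 = 19 · 101. Then
  φ(1919) = (19 − 1) · (101 − 1) = 18 · 100 = 1800.
So there are 1800 such integers.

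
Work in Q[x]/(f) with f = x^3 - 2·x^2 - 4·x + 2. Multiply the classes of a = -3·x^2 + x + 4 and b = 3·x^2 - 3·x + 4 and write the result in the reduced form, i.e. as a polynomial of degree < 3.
a · b ≡ -51·x^2 - 14·x + 28 (mod f(x))

First multiply in Q[x] without reducing: a · b = -9·x^4 + 12·x^3 - 3·x^2 - 8·x + 16. Now divide by f(x) = x^3 - 2·x^2 - 4·x + 2, eliminating the leading term at each step:
  leading term -9·x^4: subtract (-9·x)·f(x) = -9·x^4 + 18·x^3 + 36·x^2 - 18·x, leaving -6·x^3 - 39·x^2 + 10·x + 16
  leading term -6·x^3: subtract (-6)·f(x) = -6·x^3 + 12·x^2 + 24·x - 12, leaving -51·x^2 - 14·x + 28
The degree is now < 3, so this is the remainder. Hence a · b ≡ -51·x^2 - 14·x + 28 in Q[x]/(f).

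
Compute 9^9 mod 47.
Use repeated squaring. Binary(9) = 1001. Walk through the bits of the exponent 9 left-to-right: at each bit after the leading one, square the running value, then multiply by 9 if the bit is 1 (always reducing mod 47):
  bit 1 = 1 (leading): start with 9.
  bit 2 = 0: square 9^2 = 81 ≡ 34 (mod 47).
  bit 3 = 0: square 34^2 = 1156 ≡ 28 (mod 47).
  bit 4 = 1: square 28^2 = 784 ≡ 32; bit is 1, so multiply 32·9 = 288 ≡ 6 (mod 47).
Final value: 9^9 ≡ 6 (mod 47).

Final answer: 6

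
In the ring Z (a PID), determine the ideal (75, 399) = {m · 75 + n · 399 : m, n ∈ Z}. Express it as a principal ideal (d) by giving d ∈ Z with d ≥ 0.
(75, 399) = (3); d = 3

In the PID Z, (a, b) is generated by gcd(a, b). Compute gcd(399, 75) with the extended Euclidean algorithm, tracking rows (r, s, t) with s·399 + t·75 = r:
  row A: (399, 1, 0)   [1·399 + 0·75 = 399]
  row B: (75, 0, 1)   [0·399 + 1·75 = 75]
  399 = 5·75 + 24   → row C = row A − 5·row B = (24, 1, −5)   [check: 1·399 − 5·75 = 24]
  75 = 3·24 + 3   → row D = row B − 3·row C = (3, −3, 16)   [check: −3·399 + 16·75 = 3]
  24 = 8·3 + 0   → remainder 0, stop. gcd = 3 (last nonzero row D).
So gcd(75, 399) = 3, with Bézout identity −3·399 + 16·75 = 3. Containment (⊇): the Bézout identity exhibits 3 as an element of (75, 399), giving (3) ⊆ (75, 399). Containment (⊆): since 3 | 75 and 3 | 399 (75 = 3·25, 399 = 3·133), every Z-linear combination of 75 and 399 is divisible by 3, so (75, 399) ⊆ (3). Therefore (75, 399) = (3), d = 3.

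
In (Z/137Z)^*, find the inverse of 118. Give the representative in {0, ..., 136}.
118^(−1) ≡ 36 (mod 137)

Apply the extended Euclidean algorithm to (137, 118), tracking rows (r, s, t) with s·137 + t·118 = r. Each division r_prev = q·r_cur + r_new produces the new row as (previous row) − q·(current row):
  row A: (137, 1, 0)   [1·137 + 0·118 = 137]
  row B: (118, 0, 1)   [0·137 + 1·118 = 118]
  137 = 1·118 + 19   → row C = row A − 1·row B = (19, 1, −1)   [check: 1·137 − 1·118 = 19]
  118 = 6·19 + 4   → row D = row B − 6·row C = (4, −6, 7)   [check: −6·137 + 7·118 = 4]
  19 = 4·4 + 3   → row E = row C − 4·row D = (3, 25, −29)   [check: 25·137 − 29·118 = 3]
  4 = 1·3 + 1   → row F = row D − 1·row E = (1, −31, 36)   [check: −31·137 + 36·118 = 1]
  3 = 3·1 + 0   → remainder 0, stop. gcd = 1 (last nonzero row F).
The gcd is 1, so 118 is invertible mod 137. The last nonzero row gives −31·137 + 36·118 = 1, so t = 36. So 118^(−1) ≡ 36 (mod 137). Verify: 118 · 36 = 4248 ≡ 1 (mod 137). ✓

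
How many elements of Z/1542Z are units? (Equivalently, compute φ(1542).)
An element a ∈ Z/1542Z is a unit iff gcd(a, 1542) = 1, so the number of units is φ(1542). φ is multiplicative, with φ(p^e) = p^e − p^(e−1). Factorise 1542 = 2 · 3 · 257. Then
  φ(1542) = (2 − 1) · (3 − 1) · (257 − 1) = 1 · 2 · 256 = 512.

Final answer: Z/1542Z has φ(1542) = 512 units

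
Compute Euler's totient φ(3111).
φ(3111) = 1920

φ is multiplicative, with φ(p^e) = p^e − p^(e−1). Factorise 3111 = 3 · 17 · 61. Then
  φ(3111) = (3 − 1) · (17 − 1) · (61 − 1) = 2 · 16 · 60 = 1920.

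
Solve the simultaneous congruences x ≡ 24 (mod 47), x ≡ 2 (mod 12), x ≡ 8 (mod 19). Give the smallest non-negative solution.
x ≡ 3314 (mod 10716); the representative in [0, 10716) is 3314

The moduli 47, 12, 19 are pairwise coprime, so by the CRT there is a unique solution mod 47·12·19 = 10716.
Solve by successive substitution. Start with x ≡ 24 (mod 47).
  Combine with x ≡ 2 (mod 12): write x = 24 + 47·t and require 24 + 47·t ≡ 2 (mod 12), i.e. 47·t ≡ 2 − 24 ≡ 2 (mod 12). Since 47^(−1) ≡ 11 (mod 12) (47 ≡ 11 (mod 12)), t ≡ 11·2 ≡ 10 (mod 12). So x ≡ 24 + 47·10 = 494 (mod 564).
  Combine with x ≡ 8 (mod 19): write x = 494 + 564·t and require 494 + 564·t ≡ 8 (mod 19), i.e. 564·t ≡ 8 − 494 ≡ 8 (mod 19). Since 564^(−1) ≡ 3 (mod 19) (564 ≡ 13 (mod 19)), t ≡ 3·8 ≡ 5 (mod 19). So x ≡ 494 + 564·5 = 3314 (mod 10716).
Unique solution in [0, 10716): x = 3314.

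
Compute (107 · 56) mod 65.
Reduce the factors first: 107 ≡ 42 (mod 65), so 107 · 56 ≡ 42 · 56 (mod 65). 42 · 56 = 2352. Dividing by 65: 2352 = 36·65 + 12. So (107 · 56) mod 65 = 12.

Final answer: 12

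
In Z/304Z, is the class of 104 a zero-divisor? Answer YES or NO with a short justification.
gcd(104, 304) = 8 > 1, so 104 is not a unit in Z/304Z. In Z/nZ every nonzero non-unit is a zero-divisor: explicitly, take b = 304/gcd = 38 ≠ 0 (mod 304); then 104·38 = 3952 = 13·304, i.e. 104·38 ≡ 0 (mod 304). So 104 is a zero-divisor.

Final answer: YES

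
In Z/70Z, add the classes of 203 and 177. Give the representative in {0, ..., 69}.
Reduce the summands first: 203 ≡ 63, 177 ≡ 37 (mod 70), so 203 + 177 ≡ 63 + 37 (mod 70). 63 + 37 = 100; 100 = 1·70 + 30, so (203 + 177) mod 70 = 30.

Final answer: 30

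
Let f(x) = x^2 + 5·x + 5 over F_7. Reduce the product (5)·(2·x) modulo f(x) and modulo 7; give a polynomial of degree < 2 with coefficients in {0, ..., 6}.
a · b ≡ 3·x (mod f(x))

Multiply as integer polynomials: a · b = 10·x. Reducing coefficients mod 7: a · b ≡ 3·x. This already has degree < 2, so no reduction by f is needed. Hence a · b ≡ 3·x in F_7[x]/(f).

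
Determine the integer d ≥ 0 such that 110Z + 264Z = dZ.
In the PID Z, (a, b) is generated by gcd(a, b). Compute gcd(264, 110) with the extended Euclidean algorithm, tracking rows (r, s, t) with s·264 + t·110 = r:
  row A: (264, 1, 0)   [1·264 + 0·110 = 264]
  row B: (110, 0, 1)   [0·264 + 1·110 = 110]
  264 = 2·110 + 44   → row C = row A − 2·row B = (44, 1, −2)   [check: 1·264 − 2·110 = 44]
  110 = 2·44 + 22   → row D = row B − 2·row C = (22, −2, 5)   [check: −2·264 + 5·110 = 22]
  44 = 2·22 + 0   → remainder 0, stop. gcd = 22 (last nonzero row D).
So gcd(110, 264) = 22, with Bézout identity −2·264 + 5·110 = 22. Containment (⊇): the Bézout identity exhibits 22 as an element of (110, 264), giving (22) ⊆ (110, 264). Containment (⊆): since 22 | 110 and 22 | 264 (110 = 22·5, 264 = 22·12), every Z-linear combination of 110 and 264 is divisible by 22, so (110, 264) ⊆ (22). Therefore (110, 264) = (22), d = 22.

Final answer: (110, 264) = (22); d = 22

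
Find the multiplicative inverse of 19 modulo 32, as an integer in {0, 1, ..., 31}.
Apply the extended Euclidean algorithm to (32, 19), tracking rows (r, s, t) with s·32 + t·19 = r. Each division r_prev = q·r_cur + r_new produces the new row as (previous row) − q·(current row):
  row A: (32, 1, 0)   [1·32 + 0·19 = 32]
  row B: (19, 0, 1)   [0·32 + 1·19 = 19]
  32 = 1·19 + 13   → row C = row A − 1·row B = (13, 1, −1)   [check: 1·32 − 1·19 = 13]
  19 = 1·13 + 6   → row D = row B − 1·row C = (6, −1, 2)   [check: −1·32 + 2·19 = 6]
  13 = 2·6 + 1   → row E = row C − 2·row D = (1, 3, −5)   [check: 3·32 − 5·19 = 1]
  6 = 6·1 + 0   → remainder 0, stop. gcd = 1 (last nonzero row E).
The gcd is 1, so 19 is invertible mod 32. The last nonzero row gives 3·32 − 5·19 = 1, so t = −5. So 19^(−1) ≡ −5 ≡ 27 (mod 32). Verify: 19 · 27 = 513 ≡ 1 (mod 32). ✓

Final answer: 19^(−1) ≡ 27 (mod 32)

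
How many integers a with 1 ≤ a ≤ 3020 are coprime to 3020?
1200

The number of a ∈ {1, ..., 3020} with gcd(a, 3020) = 1 is by definition Euler's totient φ(3020). φ is multiplicative, with φ(p^e) = p^e − p^(e−1). Factorise 3020 = 2^2 · 5 · 151. Then
  φ(3020) = (2^2 − 2^1) · (5 − 1) · (151 − 1) = 2 · 4 · 150 = 1200.
So there are 1200 such integers.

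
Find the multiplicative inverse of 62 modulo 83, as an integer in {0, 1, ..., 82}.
Apply the extended Euclidean algorithm to (83, 62), tracking rows (r, s, t) with s·83 + t·62 = r. Each division r_prev = q·r_cur + r_new produces the new row as (previous row) − q·(current row):
  row A: (83, 1, 0)   [1·83 + 0·62 = 83]
  row B: (62, 0, 1)   [0·83 + 1·62 = 62]
  83 = 1·62 + 21   → row C = row A − 1·row B = (21, 1, −1)   [check: 1·83 − 1·62 = 21]
  62 = 2·21 + 20   → row D = row B − 2·row C = (20, −2, 3)   [check: −2·83 + 3·62 = 20]
  21 = 1·20 + 1   → row E = row C − 1·row D = (1, 3, −4)   [check: 3·83 − 4·62 = 1]
  20 = 20·1 + 0   → remainder 0, stop. gcd = 1 (last nonzero row E).
The gcd is 1, so 62 is invertible mod 83. The last nonzero row gives 3·83 − 4·62 = 1, so t = −4. So 62^(−1) ≡ −4 ≡ 79 (mod 83). Verify: 62 · 79 = 4898 ≡ 1 (mod 83). ✓

Final answer: 62^(−1) ≡ 79 (mod 83)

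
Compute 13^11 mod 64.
Use repeated squaring. Binary(11) = 1011. Walk through the bits of the exponent 11 left-to-right: at each bit after the leading one, square the running value, then multiply by 13 if the bit is 1 (always reducing mod 64):
  bit 1 = 1 (leading): start with 13.
  bit 2 = 0: square 13^2 = 169 ≡ 41 (mod 64).
  bit 3 = 1: square 41^2 = 1681 ≡ 17; bit is 1, so multiply 17·13 = 221 ≡ 29 (mod 64).
  bit 4 = 1: square 29^2 = 841 ≡ 9; bit is 1, so multiply 9·13 = 117 ≡ 53 (mod 64).
Final value: 13^11 ≡ 53 (mod 64).

Final answer: 53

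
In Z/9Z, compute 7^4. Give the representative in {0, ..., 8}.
7

Use repeated squaring. Binary(4) = 100. Walk through the bits of the exponent 4 left-to-right: at each bit after the leading one, square the running value, then multiply by 7 if the bit is 1 (always reducing mod 9):
  bit 1 = 1 (leading): start with 7.
  bit 2 = 0: square 7^2 = 49 ≡ 4 (mod 9).
  bit 3 = 0: square 4^2 = 16 ≡ 7 (mod 9).
Final value: 7^4 ≡ 7 (mod 9).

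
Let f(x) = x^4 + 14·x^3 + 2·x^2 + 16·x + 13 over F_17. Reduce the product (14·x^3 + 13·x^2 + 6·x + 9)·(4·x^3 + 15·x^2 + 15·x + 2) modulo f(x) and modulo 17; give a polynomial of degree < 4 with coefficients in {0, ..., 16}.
a · b ≡ 14·x^3 + 3·x^2 + 6·x + 3 (mod f(x))

Multiply as integer polynomials: a · b = 56·x^6 + 262·x^5 + 429·x^4 + 349·x^3 + 251·x^2 + 147·x + 18. Reducing coefficients mod 17: a · b ≡ 5·x^6 + 7·x^5 + 4·x^4 + 9·x^3 + 13·x^2 + 11·x + 1. Now divide by f(x) = x^4 + 14·x^3 + 2·x^2 + 16·x + 13 in F_17[x], eliminating the leading term at each step:
  leading term 5·x^6: subtract (5·x^2)·f(x) = 5·x^6 + 2·x^5 + 10·x^4 + 12·x^3 + 14·x^2, leaving 5·x^5 + 11·x^4 + 14·x^3 + 16·x^2 + 11·x + 1 (coefficients mod 17)
  leading term 5·x^5: subtract (5·x)·f(x) = 5·x^5 + 2·x^4 + 10·x^3 + 12·x^2 + 14·x, leaving 9·x^4 + 4·x^3 + 4·x^2 + 14·x + 1 (coefficients mod 17)
  leading term 9·x^4: subtract (9)·f(x) = 9·x^4 + 7·x^3 + x^2 + 8·x + 15, leaving 14·x^3 + 3·x^2 + 6·x + 3 (coefficients mod 17)
The degree is now < 4, so this is the remainder. Hence a · b ≡ 14·x^3 + 3·x^2 + 6·x + 3 in F_17[x]/(f).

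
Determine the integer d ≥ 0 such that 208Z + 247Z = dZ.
In the PID Z, (a, b) is generated by gcd(a, b). Compute gcd(247, 208) with the extended Euclidean algorithm, tracking rows (r, s, t) with s·247 + t·208 = r:
  row A: (247, 1, 0)   [1·247 + 0·208 = 247]
  row B: (208, 0, 1)   [0·247 + 1·208 = 208]
  247 = 1·208 + 39   → row C = row A − 1·row B = (39, 1, −1)   [check: 1·247 − 1·208 = 39]
  208 = 5·39 + 13   → row D = row B − 5·row C = (13, −5, 6)   [check: −5·247 + 6·208 = 13]
  39 = 3·13 + 0   → remainder 0, stop. gcd = 13 (last nonzero row D).
So gcd(208, 247) = 13, with Bézout identity −5·247 + 6·208 = 13. Containment (⊇): the Bézout identity exhibits 13 as an element of (208, 247), giving (13) ⊆ (208, 247). Containment (⊆): since 13 | 208 and 13 | 247 (208 = 13·16, 247 = 13·19), every Z-linear combination of 208 and 247 is divisible by 13, so (208, 247) ⊆ (13). Therefore (208, 247) = (13), d = 13.

Final answer: (208, 247) = (13); d = 13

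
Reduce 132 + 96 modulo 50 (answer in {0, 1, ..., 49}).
Reduce the summands first: 132 ≡ 32, 96 ≡ 46 (mod 50), so 132 + 96 ≡ 32 + 46 (mod 50). 32 + 46 = 78; 78 = 1·50 + 28, so (132 + 96) mod 50 = 28.

Final answer: 28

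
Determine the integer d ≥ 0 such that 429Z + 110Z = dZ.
(429, 110) = (11); d = 11

In the PID Z, (a, b) is generated by gcd(a, b). Compute gcd(429, 110) with the extended Euclidean algorithm, tracking rows (r, s, t) with s·429 + t·110 = r:
  row A: (429, 1, 0)   [1·429 + 0·110 = 429]
  row B: (110, 0, 1)   [0·429 + 1·110 = 110]
  429 = 3·110 + 99   → row C = row A − 3·row B = (99, 1, −3)   [check: 1·429 − 3·110 = 99]
  110 = 1·99 + 11   → row D = row B − 1·row C = (11, −1, 4)   [check: −1·429 + 4·110 = 11]
  99 = 9·11 + 0   → remainder 0, stop. gcd = 11 (last nonzero row D).
So gcd(429, 110) = 11, with Bézout identity −1·429 + 4·110 = 11. Containment (⊇): the Bézout identity exhibits 11 as an element of (429, 110), giving (11) ⊆ (429, 110). Containment (⊆): since 11 | 429 and 11 | 110 (429 = 11·39, 110 = 11·10), every Z-linear combination of 429 and 110 is divisible by 11, so (429, 110) ⊆ (11). Therefore (429, 110) = (11), d = 11.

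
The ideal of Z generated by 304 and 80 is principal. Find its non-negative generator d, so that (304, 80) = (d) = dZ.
(304, 80) = (16); d = 16

In the PID Z, (a, b) is generated by gcd(a, b). Compute gcd(304, 80) with the extended Euclidean algorithm, tracking rows (r, s, t) with s·304 + t·80 = r:
  row A: (304, 1, 0)   [1·304 + 0·80 = 304]
  row B: (80, 0, 1)   [0·304 + 1·80 = 80]
  304 = 3·80 + 64   → row C = row A − 3·row B = (64, 1, −3)   [check: 1·304 − 3·80 = 64]
  80 = 1·64 + 16   → row D = row B − 1·row C = (16, −1, 4)   [check: −1·304 + 4·80 = 16]
  64 = 4·16 + 0   → remainder 0, stop. gcd = 16 (last nonzero row D).
So gcd(304, 80) = 16, with Bézout identity −1·304 + 4·80 = 16. Containment (⊇): the Bézout identity exhibits 16 as an element of (304, 80), giving (16) ⊆ (304, 80). Containment (⊆): since 16 | 304 and 16 | 80 (304 = 16·19, 80 = 16·5), every Z-linear combination of 304 and 80 is divisible by 16, so (304, 80) ⊆ (16). Therefore (304, 80) = (16), d = 16.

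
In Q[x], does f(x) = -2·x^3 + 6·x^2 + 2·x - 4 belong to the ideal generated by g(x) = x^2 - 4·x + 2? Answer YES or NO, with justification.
NO

In Q[x] the ideal (g) consists of all multiples of g, so f ∈ (g) iff g | f, i.e. iff the remainder of f on division by g is 0. Divide f by g (g is monic, so eliminate the leading term of the running remainder at each step):
  leading term -2·x^3: subtract (-2·x)·g(x) = -2·x^3 + 8·x^2 - 4·x, leaving -2·x^2 + 6·x - 4
  leading term -2·x^2: subtract (-2)·g(x) = -2·x^2 + 8·x - 4, leaving -2·x
The remainder r(x) = -2·x ≠ 0 (and deg r < deg g), so g ∤ f, i.e. f ∉ (g).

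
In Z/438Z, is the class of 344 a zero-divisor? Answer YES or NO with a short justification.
YES

gcd(344, 438) = 2 > 1, so 344 is not a unit in Z/438Z. In Z/nZ every nonzero non-unit is a zero-divisor: explicitly, take b = 438/gcd = 219 ≠ 0 (mod 438); then 344·219 = 75336 = 172·438, i.e. 344·219 ≡ 0 (mod 438). So 344 is a zero-divisor.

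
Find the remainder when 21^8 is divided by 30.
Use repeated squaring. Binary(8) = 1000. Walk through the bits of the exponent 8 left-to-right: at each bit after the leading one, square the running value, then multiply by 21 if the bit is 1 (always reducing mod 30):
  bit 1 = 1 (leading): start with 21.
  bit 2 = 0: square 21^2 = 441 ≡ 21 (mod 30).
  bit 3 = 0: square 21^2 = 441 ≡ 21 (mod 30).
  bit 4 = 0: square 21^2 = 441 ≡ 21 (mod 30).
Final value: 21^8 ≡ 21 (mod 30).

Final answer: 21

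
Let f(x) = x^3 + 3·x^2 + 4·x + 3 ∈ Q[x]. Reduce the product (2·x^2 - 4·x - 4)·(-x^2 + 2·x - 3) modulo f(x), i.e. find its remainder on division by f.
First multiply in Q[x] without reducing: a · b = -2·x^4 + 8·x^3 - 10·x^2 + 4·x + 12. Now divide by f(x) = x^3 + 3·x^2 + 4·x + 3, eliminating the leading term at each step:
  leading term -2·x^4: subtract (-2·x)·f(x) = -2·x^4 - 6·x^3 - 8·x^2 - 6·x, leaving 14·x^3 - 2·x^2 + 10·x + 12
  leading term 14·x^3: subtract (14)·f(x) = 14·x^3 + 42·x^2 + 56·x + 42, leaving -44·x^2 - 46·x - 30
The degree is now < 3, so this is the remainder. Hence a · b ≡ -44·x^2 - 46·x - 30 in Q[x]/(f).

Final answer: a · b ≡ -44·x^2 - 46·x - 30 (mod f(x))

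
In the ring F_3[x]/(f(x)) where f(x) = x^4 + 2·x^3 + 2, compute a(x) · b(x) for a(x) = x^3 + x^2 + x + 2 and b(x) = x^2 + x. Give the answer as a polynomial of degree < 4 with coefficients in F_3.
Multiply as integer polynomials: a · b = x^5 + 2·x^4 + 2·x^3 + 3·x^2 + 2·x. Reducing coefficients mod 3: a · b ≡ x^5 + 2·x^4 + 2·x^3 + 2·x. Now divide by f(x) = x^4 + 2·x^3 + 2 in F_3[x], eliminating the leading term at each step:
  leading term x^5: subtract (x)·f(x) = x^5 + 2·x^4 + 2·x, leaving 2·x^3 (coefficients mod 3)
The degree is now < 4, so this is the remainder. Hence a · b ≡ 2·x^3 in F_3[x]/(f).

Final answer: a · b ≡ 2·x^3 (mod f(x))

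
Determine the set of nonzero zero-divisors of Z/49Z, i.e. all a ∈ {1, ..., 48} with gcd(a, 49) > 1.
An element a ∈ Z/49Z (with a ≠ 0) is a zero-divisor iff gcd(a, 49) > 1 (because a is a unit precisely when gcd(a, n) = 1, and in Z/nZ every nonzero, non-unit element is a zero-divisor). Scan a = 1, ..., 48 and keep those with gcd(a, 49) > 1:
  gcd(7, 49) = 7, gcd(14, 49) = 7, gcd(21, 49) = 7, gcd(28, 49) = 7, gcd(35, 49) = 7, gcd(42, 49) = 7.
All other a ∈ {1, ..., 48} have gcd(a, 49) = 1 and are units. So the nonzero zero-divisors are exactly the 6 values of a appearing in this scan.

Final answer: nonzero zero-divisors of Z/49Z = {7, 14, 21, 28, 35, 42}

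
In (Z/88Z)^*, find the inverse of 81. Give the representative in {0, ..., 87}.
Apply the extended Euclidean algorithm to (88, 81), tracking rows (r, s, t) with s·88 + t·81 = r. Each division r_prev = q·r_cur + r_new produces the new row as (previous row) − q·(current row):
  row A: (88, 1, 0)   [1·88 + 0·81 = 88]
  row B: (81, 0, 1)   [0·88 + 1·81 = 81]
  88 = 1·81 + 7   → row C = row A − 1·row B = (7, 1, −1)   [check: 1·88 − 1·81 = 7]
  81 = 11·7 + 4   → row D = row B − 11·row C = (4, −11, 12)   [check: −11·88 + 12·81 = 4]
  7 = 1·4 + 3   → row E = row C − 1·row D = (3, 12, −13)   [check: 12·88 − 13·81 = 3]
  4 = 1·3 + 1   → row F = row D − 1·row E = (1, −23, 25)   [check: −23·88 + 25·81 = 1]
  3 = 3·1 + 0   → remainder 0, stop. gcd = 1 (last nonzero row F).
The gcd is 1, so 81 is invertible mod 88. The last nonzero row gives −23·88 + 25·81 = 1, so t = 25. So 81^(−1) ≡ 25 (mod 88). Verify: 81 · 25 = 2025 ≡ 1 (mod 88). ✓

Final answer: 81^(−1) ≡ 25 (mod 88)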